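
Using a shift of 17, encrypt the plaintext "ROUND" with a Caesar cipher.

Step 1: For each letter, shift forward by 17 positions (mod 26).
  R (position 17) -> position (17+17) mod 26 = 8 -> I
  O (position 14) -> position (14+17) mod 26 = 5 -> F
  U (position 20) -> position (20+17) mod 26 = 11 -> L
  N (position 13) -> position (13+17) mod 26 = 4 -> E
  D (position 3) -> position (3+17) mod 26 = 20 -> U
Result: IFLEU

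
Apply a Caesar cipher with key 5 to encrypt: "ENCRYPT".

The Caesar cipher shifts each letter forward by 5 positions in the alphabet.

Step 1: For each letter, shift forward by 5 positions (mod 26).
  E (position 4) -> position (4+5) mod 26 = 9 -> J
  N (position 13) -> position (13+5) mod 26 = 18 -> S
  C (position 2) -> position (2+5) mod 26 = 7 -> H
  R (position 17) -> position (17+5) mod 26 = 22 -> W
  Y (position 24) -> position (24+5) mod 26 = 3 -> D
  P (position 15) -> position (15+5) mod 26 = 20 -> U
  T (position 19) -> position (19+5) mod 26 = 24 -> Y
Result: JSHWDUY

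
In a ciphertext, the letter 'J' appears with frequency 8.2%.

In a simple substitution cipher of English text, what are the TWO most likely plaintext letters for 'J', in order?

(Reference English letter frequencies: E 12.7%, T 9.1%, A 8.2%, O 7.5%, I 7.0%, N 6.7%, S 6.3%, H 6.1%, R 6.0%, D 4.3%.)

Step 1: Observed frequency of 'J' is 8.2%.
Step 2: Compute distances to each reference frequency and sort:
  A (8.2%): difference = 0.0% <-- BEST
  O (7.5%): difference = 0.7% <-- RUNNER-UP
  T (9.1%): difference = 0.9%
  I (7.0%): difference = 1.2%
  N (6.7%): difference = 1.5%
Step 3: Most likely is 'A' (8.2%, diff 0.0%); second most likely is 'O' (7.5%, diff 0.7%).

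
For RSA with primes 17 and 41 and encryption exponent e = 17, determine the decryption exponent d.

Step 1: n = 17 * 41 = 697.
Step 2: phi(n) = 16 * 40 = 640.
Step 3: Find d such that 17 * d = 1 (mod 640).
Step 4: d = 17^(-1) mod 640 = 113.
Verification: 17 * 113 = 1921 = 3 * 640 + 1.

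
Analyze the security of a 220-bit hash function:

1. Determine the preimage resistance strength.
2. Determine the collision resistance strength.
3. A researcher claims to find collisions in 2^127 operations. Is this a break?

Step 1: Preimage resistance requires brute-force of 2^220 operations.
Step 2: Collision resistance (birthday bound) = 2^(220/2) = 2^110.
Step 3: The claimed attack costs 2^127 operations.
Step 4: Since 2^127 >= 2^110, the claimed attack is no faster than the generic birthday attack, so this does not break collision resistance.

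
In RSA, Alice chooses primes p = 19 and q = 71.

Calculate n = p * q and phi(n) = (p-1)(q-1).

Step 1: n = p * q = 19 * 71 = 1349.
Step 2: phi(n) = (p-1)(q-1) = 18 * 70 = 1260.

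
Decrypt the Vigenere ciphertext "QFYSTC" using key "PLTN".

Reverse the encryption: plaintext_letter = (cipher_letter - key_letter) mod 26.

Step 1: Extend key: PLTNPL
Step 2: Decrypt each letter (c - k) mod 26:
  Q(16) - P(15) = (16-15) mod 26 = 1 = B
  F(5) - L(11) = (5-11) mod 26 = 20 = U
  Y(24) - T(19) = (24-19) mod 26 = 5 = F
  S(18) - N(13) = (18-13) mod 26 = 5 = F
  T(19) - P(15) = (19-15) mod 26 = 4 = E
  C(2) - L(11) = (2-11) mod 26 = 17 = R
Plaintext: BUFFER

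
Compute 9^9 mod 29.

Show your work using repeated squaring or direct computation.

Step 1: Compute 9^9 mod 29 step by step, reducing modulo 29 at each step.
  9^1 mod 29 = 9
  9^2 mod 29 = (9 * 9) mod 29 = 23
  9^3 mod 29 = (23 * 9) mod 29 = 4
  9^4 mod 29 = (4 * 9) mod 29 = 7
  9^5 mod 29 = (7 * 9) mod 29 = 5
  9^6 mod 29 = (5 * 9) mod 29 = 16
  9^7 mod 29 = (16 * 9) mod 29 = 28
  9^8 mod 29 = (28 * 9) mod 29 = 20
  9^9 mod 29 = (20 * 9) mod 29 = 6
Step 2: Result = 6.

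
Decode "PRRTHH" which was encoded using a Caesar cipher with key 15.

Step 1: Reverse the shift by subtracting 15 from each letter position.
  P (position 15) -> position (15-15) mod 26 = 0 -> A
  R (position 17) -> position (17-15) mod 26 = 2 -> C
  R (position 17) -> position (17-15) mod 26 = 2 -> C
  T (position 19) -> position (19-15) mod 26 = 4 -> E
  H (position 7) -> position (7-15) mod 26 = 18 -> S
  H (position 7) -> position (7-15) mod 26 = 18 -> S
Decrypted message: ACCESS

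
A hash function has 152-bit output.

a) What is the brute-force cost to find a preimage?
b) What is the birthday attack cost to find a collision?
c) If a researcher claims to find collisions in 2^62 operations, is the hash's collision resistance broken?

Step 1: Preimage resistance requires brute-force of 2^152 operations.
Step 2: Collision resistance (birthday bound) = 2^(152/2) = 2^76.
Step 3: The claimed attack costs 2^62 operations.
Step 4: Since 2^62 < 2^76, the claimed attack beats the generic birthday bound, so collision resistance is broken.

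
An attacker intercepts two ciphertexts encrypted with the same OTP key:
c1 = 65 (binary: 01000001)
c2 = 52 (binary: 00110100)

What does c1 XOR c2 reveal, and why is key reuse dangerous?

Step 1: c1 XOR c2 = (m1 XOR k) XOR (m2 XOR k).
Step 2: By XOR associativity/commutativity: = m1 XOR m2 XOR k XOR k = m1 XOR m2.
Step 3: 01000001 XOR 00110100 = 01110101 = 117.
Step 4: The key cancels out! An attacker learns m1 XOR m2 = 117, revealing the relationship between plaintexts.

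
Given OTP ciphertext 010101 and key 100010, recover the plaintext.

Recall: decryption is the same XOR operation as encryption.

Step 1: XOR ciphertext with key:
  Ciphertext: 010101
  Key:        100010
  XOR:        110111
Step 2: Plaintext = 110111 = 55 in decimal.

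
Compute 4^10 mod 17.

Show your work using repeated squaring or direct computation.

Step 1: Compute 4^10 mod 17 step by step, reducing modulo 17 at each step.
  4^1 mod 17 = 4
  4^2 mod 17 = (4 * 4) mod 17 = 16
  4^3 mod 17 = (16 * 4) mod 17 = 13
  4^4 mod 17 = (13 * 4) mod 17 = 1
  4^5 mod 17 = (1 * 4) mod 17 = 4
  4^6 mod 17 = (4 * 4) mod 17 = 16
  4^7 mod 17 = (16 * 4) mod 17 = 13
  4^8 mod 17 = (13 * 4) mod 17 = 1
  4^9 mod 17 = (1 * 4) mod 17 = 4
  4^10 mod 17 = (4 * 4) mod 17 = 16
Step 2: Result = 16.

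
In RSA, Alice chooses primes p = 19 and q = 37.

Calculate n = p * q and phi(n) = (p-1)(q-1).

Step 1: n = p * q = 19 * 37 = 703.
Step 2: phi(n) = (p-1)(q-1) = 18 * 36 = 648.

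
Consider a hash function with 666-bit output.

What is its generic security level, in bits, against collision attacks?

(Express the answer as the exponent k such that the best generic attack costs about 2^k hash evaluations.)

Step 1: The hash has a 666-bit output.
Step 2: Collision resistance means it should be infeasible to find any x != y with h(x) = h(y).
By the birthday bound, a generic collision search succeeds after about sqrt(2^666) = 2^(666/2) = 2^333 evaluations.
Step 3: Security level = 333 bits.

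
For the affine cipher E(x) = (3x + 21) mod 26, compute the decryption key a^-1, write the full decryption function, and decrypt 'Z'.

Step 1: Find a^-1, the modular inverse of 3 mod 26.
Step 2: We need 3 * a^-1 = 1 (mod 26).
Step 3: 3 * 9 = 27 = 1 * 26 + 1, so a^-1 = 9.
Step 4: D(y) = 9(y - 21) mod 26.
Step 5: Apply to 'Z' (y = 25): D(25) = 9 * (25 - 21) mod 26 = 9 * 4 mod 26 = 10 -> 'K'.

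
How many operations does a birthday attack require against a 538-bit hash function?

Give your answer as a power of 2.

Step 1: The birthday paradox gives collision probability ~50% after sqrt(2^n) = 2^(n/2) hashes.
Step 2: For 538-bit output: 2^(538/2) = 2^269.
Step 3: Approximately 2^269 hash computations needed.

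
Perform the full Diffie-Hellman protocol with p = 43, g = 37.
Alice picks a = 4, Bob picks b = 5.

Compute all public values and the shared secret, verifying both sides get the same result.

Step 1: A = g^a mod p = 37^4 mod 43 = 6.
Step 2: B = g^b mod p = 37^5 mod 43 = 7.
Step 3: Alice computes s = B^a mod p = 7^4 mod 43 = 36.
Step 4: Bob computes s = A^b mod p = 6^5 mod 43 = 36.
Both sides agree: shared secret = 36.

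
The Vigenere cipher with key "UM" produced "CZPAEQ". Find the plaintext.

Step 1: Extend key: UMUMUM
Step 2: Decrypt each letter (c - k) mod 26:
  C(2) - U(20) = (2-20) mod 26 = 8 = I
  Z(25) - M(12) = (25-12) mod 26 = 13 = N
  P(15) - U(20) = (15-20) mod 26 = 21 = V
  A(0) - M(12) = (0-12) mod 26 = 14 = O
  E(4) - U(20) = (4-20) mod 26 = 10 = K
  Q(16) - M(12) = (16-12) mod 26 = 4 = E
Plaintext: INVOKE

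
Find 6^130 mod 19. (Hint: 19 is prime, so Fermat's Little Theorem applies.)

Step 1: Since 19 is prime, by Fermat's Little Theorem: 6^18 = 1 (mod 19).
Step 2: Reduce exponent: 130 mod 18 = 4.
Step 3: So 6^130 = 6^4 (mod 19).
Step 4: 6^4 mod 19 = 4.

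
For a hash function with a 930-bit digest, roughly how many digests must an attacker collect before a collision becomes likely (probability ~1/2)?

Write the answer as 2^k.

Step 1: The birthday paradox gives collision probability ~50% after sqrt(2^n) = 2^(n/2) hashes.
Step 2: For 930-bit output: 2^(930/2) = 2^465.
Step 3: Approximately 2^465 hash computations needed.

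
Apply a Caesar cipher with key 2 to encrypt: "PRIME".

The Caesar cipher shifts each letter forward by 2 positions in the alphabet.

Step 1: For each letter, shift forward by 2 positions (mod 26).
  P (position 15) -> position (15+2) mod 26 = 17 -> R
  R (position 17) -> position (17+2) mod 26 = 19 -> T
  I (position 8) -> position (8+2) mod 26 = 10 -> K
  M (position 12) -> position (12+2) mod 26 = 14 -> O
  E (position 4) -> position (4+2) mod 26 = 6 -> G
Result: RTKOG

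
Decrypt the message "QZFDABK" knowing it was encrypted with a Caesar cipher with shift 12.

Step 1: Reverse the shift by subtracting 12 from each letter position.
  Q (position 16) -> position (16-12) mod 26 = 4 -> E
  Z (position 25) -> position (25-12) mod 26 = 13 -> N
  F (position 5) -> position (5-12) mod 26 = 19 -> T
  D (position 3) -> position (3-12) mod 26 = 17 -> R
  A (position 0) -> position (0-12) mod 26 = 14 -> O
  B (position 1) -> position (1-12) mod 26 = 15 -> P
  K (position 10) -> position (10-12) mod 26 = 24 -> Y
Decrypted message: ENTROPY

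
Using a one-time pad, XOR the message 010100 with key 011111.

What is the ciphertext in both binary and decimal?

Step 1: Write out the XOR operation bit by bit:
  Message: 010100
  Key:     011111
  XOR:     001011
Step 2: Convert to decimal: 001011 = 11.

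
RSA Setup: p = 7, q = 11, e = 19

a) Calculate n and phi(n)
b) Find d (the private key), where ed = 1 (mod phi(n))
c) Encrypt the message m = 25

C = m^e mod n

Step 1: n = 7 * 11 = 77.
Step 2: phi(n) = (7-1)(11-1) = 6 * 10 = 60.
Step 3: Find d = 19^(-1) mod 60 = 19.
  Verify: 19 * 19 = 361 = 1 (mod 60).
Step 4: C = 25^19 mod 77 = 4.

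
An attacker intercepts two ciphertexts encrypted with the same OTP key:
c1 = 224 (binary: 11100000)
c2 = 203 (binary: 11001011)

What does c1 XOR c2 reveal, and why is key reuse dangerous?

Step 1: c1 XOR c2 = (m1 XOR k) XOR (m2 XOR k).
Step 2: By XOR associativity/commutativity: = m1 XOR m2 XOR k XOR k = m1 XOR m2.
Step 3: 11100000 XOR 11001011 = 00101011 = 43.
Step 4: The key cancels out! An attacker learns m1 XOR m2 = 43, revealing the relationship between plaintexts.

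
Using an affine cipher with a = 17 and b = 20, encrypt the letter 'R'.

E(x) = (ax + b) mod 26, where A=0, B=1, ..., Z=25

Step 1: Convert 'R' to number: x = 17.
Step 2: E(17) = (17 * 17 + 20) mod 26 = 309 mod 26 = 23.
Step 3: Convert 23 back to letter: X.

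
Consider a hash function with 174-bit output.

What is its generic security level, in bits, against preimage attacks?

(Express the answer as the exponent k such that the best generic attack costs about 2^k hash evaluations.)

Step 1: The hash has a 174-bit output.
Step 2: Preimage resistance means: given a digest h(x), it should be infeasible to find any input that hashes to it.
With a 174-bit output there are 2^174 possible digests, so a generic brute-force preimage search costs about 2^174 evaluations.
Step 3: Security level = 174 bits.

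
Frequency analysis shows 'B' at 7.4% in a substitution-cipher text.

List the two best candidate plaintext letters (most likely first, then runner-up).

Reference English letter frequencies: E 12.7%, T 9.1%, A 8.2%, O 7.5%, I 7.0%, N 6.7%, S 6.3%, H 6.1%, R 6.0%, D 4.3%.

Step 1: Observed frequency of 'B' is 7.4%.
Step 2: Compute distances to each reference frequency and sort:
  O (7.5%): difference = 0.1% <-- BEST
  I (7.0%): difference = 0.4% <-- RUNNER-UP
  N (6.7%): difference = 0.7%
  A (8.2%): difference = 0.8%
  S (6.3%): difference = 1.1%
Step 3: Most likely is 'O' (7.5%, diff 0.1%); second most likely is 'I' (7.0%, diff 0.4%).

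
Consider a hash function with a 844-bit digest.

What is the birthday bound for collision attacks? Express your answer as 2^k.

Step 1: The birthday paradox gives collision probability ~50% after sqrt(2^n) = 2^(n/2) hashes.
Step 2: For 844-bit output: 2^(844/2) = 2^422.
Step 3: Approximately 2^422 hash computations needed.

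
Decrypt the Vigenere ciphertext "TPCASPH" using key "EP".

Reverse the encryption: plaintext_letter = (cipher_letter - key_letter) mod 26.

Step 1: Extend key: EPEPEPE
Step 2: Decrypt each letter (c - k) mod 26:
  T(19) - E(4) = (19-4) mod 26 = 15 = P
  P(15) - P(15) = (15-15) mod 26 = 0 = A
  C(2) - E(4) = (2-4) mod 26 = 24 = Y
  A(0) - P(15) = (0-15) mod 26 = 11 = L
  S(18) - E(4) = (18-4) mod 26 = 14 = O
  P(15) - P(15) = (15-15) mod 26 = 0 = A
  H(7) - E(4) = (7-4) mod 26 = 3 = D
Plaintext: PAYLOAD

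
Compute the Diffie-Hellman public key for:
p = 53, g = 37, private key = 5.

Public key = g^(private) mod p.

Step 1: A = g^a mod p = 37^5 mod 53.
  37^1 mod 53 = 37
  37^2 mod 53 = (37 * 37) mod 53 = 44
  37^3 mod 53 = (44 * 37) mod 53 = 38
  37^4 mod 53 = (38 * 37) mod 53 = 28
  37^5 mod 53 = (28 * 37) mod 53 = 29
Result: A = 29.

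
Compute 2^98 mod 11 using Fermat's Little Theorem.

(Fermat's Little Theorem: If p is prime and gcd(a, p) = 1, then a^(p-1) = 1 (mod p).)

Step 1: Since 11 is prime, by Fermat's Little Theorem: 2^10 = 1 (mod 11).
Step 2: Reduce exponent: 98 mod 10 = 8.
Step 3: So 2^98 = 2^8 (mod 11).
Step 4: 2^8 mod 11 = 3.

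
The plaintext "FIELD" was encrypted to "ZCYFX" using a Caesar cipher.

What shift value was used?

Step 1: Compare first letters: F (position 5) -> Z (position 25).
Step 2: Shift = (25 - 5) mod 26 = 20.
The shift value is 20.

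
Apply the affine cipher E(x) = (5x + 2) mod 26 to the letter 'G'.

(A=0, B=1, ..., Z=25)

Step 1: Convert 'G' to number: x = 6.
Step 2: E(6) = (5 * 6 + 2) mod 26 = 32 mod 26 = 6.
Step 3: Convert 6 back to letter: G.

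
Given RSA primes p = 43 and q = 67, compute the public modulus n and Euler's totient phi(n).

Step 1: n = p * q = 43 * 67 = 2881.
Step 2: phi(n) = (p-1)(q-1) = 42 * 66 = 2772.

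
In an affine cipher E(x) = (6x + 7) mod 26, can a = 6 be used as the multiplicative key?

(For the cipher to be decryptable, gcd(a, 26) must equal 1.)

Step 1: Compute gcd(6, 26).
Step 2: gcd(6, 26) = 2.
Since gcd = 2 != 1, 6 shares a common factor with 26, so it cannot be used.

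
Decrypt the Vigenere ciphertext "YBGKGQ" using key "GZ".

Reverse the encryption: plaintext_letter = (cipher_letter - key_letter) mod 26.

Step 1: Extend key: GZGZGZ
Step 2: Decrypt each letter (c - k) mod 26:
  Y(24) - G(6) = (24-6) mod 26 = 18 = S
  B(1) - Z(25) = (1-25) mod 26 = 2 = C
  G(6) - G(6) = (6-6) mod 26 = 0 = A
  K(10) - Z(25) = (10-25) mod 26 = 11 = L
  G(6) - G(6) = (6-6) mod 26 = 0 = A
  Q(16) - Z(25) = (16-25) mod 26 = 17 = R
Plaintext: SCALAR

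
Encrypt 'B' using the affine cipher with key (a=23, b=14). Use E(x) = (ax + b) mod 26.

Step 1: Convert 'B' to number: x = 1.
Step 2: E(1) = (23 * 1 + 14) mod 26 = 37 mod 26 = 11.
Step 3: Convert 11 back to letter: L.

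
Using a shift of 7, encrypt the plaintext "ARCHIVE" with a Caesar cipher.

Step 1: For each letter, shift forward by 7 positions (mod 26).
  A (position 0) -> position (0+7) mod 26 = 7 -> H
  R (position 17) -> position (17+7) mod 26 = 24 -> Y
  C (position 2) -> position (2+7) mod 26 = 9 -> J
  H (position 7) -> position (7+7) mod 26 = 14 -> O
  I (position 8) -> position (8+7) mod 26 = 15 -> P
  V (position 21) -> position (21+7) mod 26 = 2 -> C
  E (position 4) -> position (4+7) mod 26 = 11 -> L
Result: HYJOPCL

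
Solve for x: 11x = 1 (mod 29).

Step 1: We need x such that 11 * x = 1 (mod 29).
Step 2: Using the extended Euclidean algorithm or trial:
  11 * 8 = 88 = 3 * 29 + 1.
Step 3: Since 88 mod 29 = 1, the inverse is x = 8.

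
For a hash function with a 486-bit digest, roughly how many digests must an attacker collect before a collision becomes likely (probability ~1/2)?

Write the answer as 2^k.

Step 1: The birthday paradox gives collision probability ~50% after sqrt(2^n) = 2^(n/2) hashes.
Step 2: For 486-bit output: 2^(486/2) = 2^243.
Step 3: Approximately 2^243 hash computations needed.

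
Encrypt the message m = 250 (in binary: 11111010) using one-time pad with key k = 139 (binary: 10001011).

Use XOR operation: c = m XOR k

Step 1: Write out the XOR operation bit by bit:
  Message: 11111010
  Key:     10001011
  XOR:     01110001
Step 2: Convert to decimal: 01110001 = 113.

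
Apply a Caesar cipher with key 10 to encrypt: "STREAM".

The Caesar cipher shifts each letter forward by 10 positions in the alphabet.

Step 1: For each letter, shift forward by 10 positions (mod 26).
  S (position 18) -> position (18+10) mod 26 = 2 -> C
  T (position 19) -> position (19+10) mod 26 = 3 -> D
  R (position 17) -> position (17+10) mod 26 = 1 -> B
  E (position 4) -> position (4+10) mod 26 = 14 -> O
  A (position 0) -> position (0+10) mod 26 = 10 -> K
  M (position 12) -> position (12+10) mod 26 = 22 -> W
Result: CDBOKW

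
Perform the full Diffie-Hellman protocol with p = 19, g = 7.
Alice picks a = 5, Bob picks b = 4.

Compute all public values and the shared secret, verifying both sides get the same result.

Step 1: A = g^a mod p = 7^5 mod 19 = 11.
Step 2: B = g^b mod p = 7^4 mod 19 = 7.
Step 3: Alice computes s = B^a mod p = 7^5 mod 19 = 11.
Step 4: Bob computes s = A^b mod p = 11^4 mod 19 = 11.
Both sides agree: shared secret = 11.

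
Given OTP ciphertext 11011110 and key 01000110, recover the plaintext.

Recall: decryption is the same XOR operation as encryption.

Step 1: XOR ciphertext with key:
  Ciphertext: 11011110
  Key:        01000110
  XOR:        10011000
Step 2: Plaintext = 10011000 = 152 in decimal.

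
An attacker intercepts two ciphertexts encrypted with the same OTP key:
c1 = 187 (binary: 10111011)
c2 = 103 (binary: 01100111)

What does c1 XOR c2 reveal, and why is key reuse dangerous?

Step 1: c1 XOR c2 = (m1 XOR k) XOR (m2 XOR k).
Step 2: By XOR associativity/commutativity: = m1 XOR m2 XOR k XOR k = m1 XOR m2.
Step 3: 10111011 XOR 01100111 = 11011100 = 220.
Step 4: The key cancels out! An attacker learns m1 XOR m2 = 220, revealing the relationship between plaintexts.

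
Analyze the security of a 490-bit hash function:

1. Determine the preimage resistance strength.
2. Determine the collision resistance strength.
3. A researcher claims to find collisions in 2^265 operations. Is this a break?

Step 1: Preimage resistance requires brute-force of 2^490 operations.
Step 2: Collision resistance (birthday bound) = 2^(490/2) = 2^245.
Step 3: The claimed attack costs 2^265 operations.
Step 4: Since 2^265 >= 2^245, the claimed attack is no faster than the generic birthday attack, so this does not break collision resistance.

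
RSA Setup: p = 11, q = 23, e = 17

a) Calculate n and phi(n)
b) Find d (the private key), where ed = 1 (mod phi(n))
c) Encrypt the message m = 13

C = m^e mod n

Step 1: n = 11 * 23 = 253.
Step 2: phi(n) = (11-1)(23-1) = 10 * 22 = 220.
Step 3: Find d = 17^(-1) mod 220 = 13.
  Verify: 17 * 13 = 221 = 1 (mod 220).
Step 4: C = 13^17 mod 253 = 29.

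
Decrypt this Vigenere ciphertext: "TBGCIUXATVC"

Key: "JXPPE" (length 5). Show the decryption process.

Step 1: Key 'JXPPE' has length 5. Extended key: JXPPEJXPPEJ
Step 2: Decrypt each position:
  T(19) - J(9) = 10 = K
  B(1) - X(23) = 4 = E
  G(6) - P(15) = 17 = R
  C(2) - P(15) = 13 = N
  I(8) - E(4) = 4 = E
  U(20) - J(9) = 11 = L
  X(23) - X(23) = 0 = A
  A(0) - P(15) = 11 = L
  T(19) - P(15) = 4 = E
  V(21) - E(4) = 17 = R
  C(2) - J(9) = 19 = T
Plaintext: KERNELALERT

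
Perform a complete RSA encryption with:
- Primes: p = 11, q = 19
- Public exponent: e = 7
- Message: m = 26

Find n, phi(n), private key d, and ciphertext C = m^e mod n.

Step 1: n = 11 * 19 = 209.
Step 2: phi(n) = (11-1)(19-1) = 10 * 18 = 180.
Step 3: Find d = 7^(-1) mod 180 = 103.
  Verify: 7 * 103 = 721 = 1 (mod 180).
Step 4: C = 26^7 mod 209 = 159.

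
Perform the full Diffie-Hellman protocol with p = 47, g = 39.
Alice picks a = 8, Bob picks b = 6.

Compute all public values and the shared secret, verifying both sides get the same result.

Step 1: A = g^a mod p = 39^8 mod 47 = 2.
Step 2: B = g^b mod p = 39^6 mod 47 = 25.
Step 3: Alice computes s = B^a mod p = 25^8 mod 47 = 17.
Step 4: Bob computes s = A^b mod p = 2^6 mod 47 = 17.
Both sides agree: shared secret = 17.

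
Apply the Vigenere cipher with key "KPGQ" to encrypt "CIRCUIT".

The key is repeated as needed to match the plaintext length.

Step 1: Repeat key to match plaintext length:
  Plaintext: CIRCUIT
  Key:       KPGQKPG
Step 2: Encrypt each letter:
  C(2) + K(10) = (2+10) mod 26 = 12 = M
  I(8) + P(15) = (8+15) mod 26 = 23 = X
  R(17) + G(6) = (17+6) mod 26 = 23 = X
  C(2) + Q(16) = (2+16) mod 26 = 18 = S
  U(20) + K(10) = (20+10) mod 26 = 4 = E
  I(8) + P(15) = (8+15) mod 26 = 23 = X
  T(19) + G(6) = (19+6) mod 26 = 25 = Z
Ciphertext: MXXSEXZ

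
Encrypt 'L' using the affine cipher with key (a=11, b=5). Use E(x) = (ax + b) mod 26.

Step 1: Convert 'L' to number: x = 11.
Step 2: E(11) = (11 * 11 + 5) mod 26 = 126 mod 26 = 22.
Step 3: Convert 22 back to letter: W.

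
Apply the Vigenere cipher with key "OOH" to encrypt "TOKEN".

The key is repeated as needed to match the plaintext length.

Step 1: Repeat key to match plaintext length:
  Plaintext: TOKEN
  Key:       OOHOO
Step 2: Encrypt each letter:
  T(19) + O(14) = (19+14) mod 26 = 7 = H
  O(14) + O(14) = (14+14) mod 26 = 2 = C
  K(10) + H(7) = (10+7) mod 26 = 17 = R
  E(4) + O(14) = (4+14) mod 26 = 18 = S
  N(13) + O(14) = (13+14) mod 26 = 1 = B
Ciphertext: HCRSB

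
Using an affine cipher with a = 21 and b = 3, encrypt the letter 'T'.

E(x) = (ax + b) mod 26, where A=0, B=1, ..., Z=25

Step 1: Convert 'T' to number: x = 19.
Step 2: E(19) = (21 * 19 + 3) mod 26 = 402 mod 26 = 12.
Step 3: Convert 12 back to letter: M.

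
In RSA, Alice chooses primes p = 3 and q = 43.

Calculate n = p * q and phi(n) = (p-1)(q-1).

Step 1: n = p * q = 3 * 43 = 129.
Step 2: phi(n) = (p-1)(q-1) = 2 * 42 = 84.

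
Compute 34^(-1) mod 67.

Step 1: We need x such that 34 * x = 1 (mod 67).
Step 2: Using the extended Euclidean algorithm or trial:
  34 * 2 = 68 = 1 * 67 + 1.
Step 3: Since 68 mod 67 = 1, the inverse is x = 2.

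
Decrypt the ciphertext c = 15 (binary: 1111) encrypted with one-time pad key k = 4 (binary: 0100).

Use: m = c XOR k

Step 1: XOR ciphertext with key:
  Ciphertext: 1111
  Key:        0100
  XOR:        1011
Step 2: Plaintext = 1011 = 11 in decimal.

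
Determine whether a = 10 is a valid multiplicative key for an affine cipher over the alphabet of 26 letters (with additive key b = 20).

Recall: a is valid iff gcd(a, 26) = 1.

Step 1: Compute gcd(10, 26).
Step 2: gcd(10, 26) = 2.
Since gcd = 2 != 1, 10 shares a common factor with 26, so it cannot be used.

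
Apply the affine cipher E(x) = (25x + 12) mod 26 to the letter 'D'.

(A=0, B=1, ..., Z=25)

Step 1: Convert 'D' to number: x = 3.
Step 2: E(3) = (25 * 3 + 12) mod 26 = 87 mod 26 = 9.
Step 3: Convert 9 back to letter: J.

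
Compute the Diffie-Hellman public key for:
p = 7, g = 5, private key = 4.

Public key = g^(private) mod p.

Step 1: A = g^a mod p = 5^4 mod 7.
  5^1 mod 7 = 5
  5^2 mod 7 = (5 * 5) mod 7 = 4
  5^3 mod 7 = (4 * 5) mod 7 = 6
  5^4 mod 7 = (6 * 5) mod 7 = 2
Result: A = 2.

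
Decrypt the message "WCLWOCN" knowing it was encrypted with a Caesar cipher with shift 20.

Step 1: Reverse the shift by subtracting 20 from each letter position.
  W (position 22) -> position (22-20) mod 26 = 2 -> C
  C (position 2) -> position (2-20) mod 26 = 8 -> I
  L (position 11) -> position (11-20) mod 26 = 17 -> R
  W (position 22) -> position (22-20) mod 26 = 2 -> C
  O (position 14) -> position (14-20) mod 26 = 20 -> U
  C (position 2) -> position (2-20) mod 26 = 8 -> I
  N (position 13) -> position (13-20) mod 26 = 19 -> T
Decrypted message: CIRCUIT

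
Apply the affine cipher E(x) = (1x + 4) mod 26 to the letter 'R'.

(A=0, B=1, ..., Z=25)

Step 1: Convert 'R' to number: x = 17.
Step 2: E(17) = (1 * 17 + 4) mod 26 = 21 mod 26 = 21.
Step 3: Convert 21 back to letter: V.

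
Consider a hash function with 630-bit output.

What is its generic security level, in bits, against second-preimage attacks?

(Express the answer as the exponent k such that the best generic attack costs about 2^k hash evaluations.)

Step 1: The hash has a 630-bit output.
Step 2: Second-preimage resistance means: given a specific input x, it should be infeasible to find a different y with h(y) = h(x).
With a 630-bit output, a generic search for a second preimage costs about 2^630 evaluations (each trial matches the fixed target with probability 2^-630).
Step 3: Security level = 630 bits.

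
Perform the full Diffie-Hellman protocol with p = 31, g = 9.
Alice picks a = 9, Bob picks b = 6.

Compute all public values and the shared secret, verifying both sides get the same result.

Step 1: A = g^a mod p = 9^9 mod 31 = 4.
Step 2: B = g^b mod p = 9^6 mod 31 = 8.
Step 3: Alice computes s = B^a mod p = 8^9 mod 31 = 4.
Step 4: Bob computes s = A^b mod p = 4^6 mod 31 = 4.
Both sides agree: shared secret = 4.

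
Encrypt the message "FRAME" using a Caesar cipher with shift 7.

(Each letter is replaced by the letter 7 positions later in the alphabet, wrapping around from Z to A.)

Step 1: For each letter, shift forward by 7 positions (mod 26).
  F (position 5) -> position (5+7) mod 26 = 12 -> M
  R (position 17) -> position (17+7) mod 26 = 24 -> Y
  A (position 0) -> position (0+7) mod 26 = 7 -> H
  M (position 12) -> position (12+7) mod 26 = 19 -> T
  E (position 4) -> position (4+7) mod 26 = 11 -> L
Result: MYHTL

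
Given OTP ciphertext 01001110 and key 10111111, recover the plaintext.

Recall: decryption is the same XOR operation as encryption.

Step 1: XOR ciphertext with key:
  Ciphertext: 01001110
  Key:        10111111
  XOR:        11110001
Step 2: Plaintext = 11110001 = 241 in decimal.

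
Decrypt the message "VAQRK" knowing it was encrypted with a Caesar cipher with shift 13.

Step 1: Reverse the shift by subtracting 13 from each letter position.
  V (position 21) -> position (21-13) mod 26 = 8 -> I
  A (position 0) -> position (0-13) mod 26 = 13 -> N
  Q (position 16) -> position (16-13) mod 26 = 3 -> D
  R (position 17) -> position (17-13) mod 26 = 4 -> E
  K (position 10) -> position (10-13) mod 26 = 23 -> X
Decrypted message: INDEX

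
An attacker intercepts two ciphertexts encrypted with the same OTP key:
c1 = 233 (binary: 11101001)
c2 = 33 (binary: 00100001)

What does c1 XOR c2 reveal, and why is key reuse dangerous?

Step 1: c1 XOR c2 = (m1 XOR k) XOR (m2 XOR k).
Step 2: By XOR associativity/commutativity: = m1 XOR m2 XOR k XOR k = m1 XOR m2.
Step 3: 11101001 XOR 00100001 = 11001000 = 200.
Step 4: The key cancels out! An attacker learns m1 XOR m2 = 200, revealing the relationship between plaintexts.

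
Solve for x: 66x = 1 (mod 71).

Step 1: We need x such that 66 * x = 1 (mod 71).
Step 2: Using the extended Euclidean algorithm or trial:
  66 * 14 = 924 = 13 * 71 + 1.
Step 3: Since 924 mod 71 = 1, the inverse is x = 14.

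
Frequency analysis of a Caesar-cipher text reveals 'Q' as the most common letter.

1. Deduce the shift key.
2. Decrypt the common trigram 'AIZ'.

Step 1: In English, 'E' is the most frequent letter (12.7%).
Step 2: The most frequent ciphertext letter is 'Q' (position 16).
Step 3: Shift = (16 - 4) mod 26 = 12.
Step 4: Decrypt 'AIZ' by shifting back 12:
  A -> O
  I -> W
  Z -> N
Step 5: 'AIZ' decrypts to 'OWN'.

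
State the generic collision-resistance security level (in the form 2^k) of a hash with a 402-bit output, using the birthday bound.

Step 1: The birthday paradox gives collision probability ~50% after sqrt(2^n) = 2^(n/2) hashes.
Step 2: For 402-bit output: 2^(402/2) = 2^201.
Step 3: Approximately 2^201 hash computations needed.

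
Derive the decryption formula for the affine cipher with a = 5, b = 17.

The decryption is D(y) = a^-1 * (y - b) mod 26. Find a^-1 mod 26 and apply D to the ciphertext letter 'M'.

Step 1: Find a^-1, the modular inverse of 5 mod 26.
Step 2: We need 5 * a^-1 = 1 (mod 26).
Step 3: 5 * 21 = 105 = 4 * 26 + 1, so a^-1 = 21.
Step 4: D(y) = 21(y - 17) mod 26.
Step 5: Apply to 'M' (y = 12): D(12) = 21 * (12 - 17) mod 26 = 21 * -5 mod 26 = 25 -> 'Z'.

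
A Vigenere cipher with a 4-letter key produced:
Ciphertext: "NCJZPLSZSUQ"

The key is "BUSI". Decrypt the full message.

Step 1: Key 'BUSI' has length 4. Extended key: BUSIBUSIBUS
Step 2: Decrypt each position:
  N(13) - B(1) = 12 = M
  C(2) - U(20) = 8 = I
  J(9) - S(18) = 17 = R
  Z(25) - I(8) = 17 = R
  P(15) - B(1) = 14 = O
  L(11) - U(20) = 17 = R
  S(18) - S(18) = 0 = A
  Z(25) - I(8) = 17 = R
  S(18) - B(1) = 17 = R
  U(20) - U(20) = 0 = A
  Q(16) - S(18) = 24 = Y
Plaintext: MIRRORARRAY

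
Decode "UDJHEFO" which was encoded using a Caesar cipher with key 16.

Step 1: Reverse the shift by subtracting 16 from each letter position.
  U (position 20) -> position (20-16) mod 26 = 4 -> E
  D (position 3) -> position (3-16) mod 26 = 13 -> N
  J (position 9) -> position (9-16) mod 26 = 19 -> T
  H (position 7) -> position (7-16) mod 26 = 17 -> R
  E (position 4) -> position (4-16) mod 26 = 14 -> O
  F (position 5) -> position (5-16) mod 26 = 15 -> P
  O (position 14) -> position (14-16) mod 26 = 24 -> Y
Decrypted message: ENTROPY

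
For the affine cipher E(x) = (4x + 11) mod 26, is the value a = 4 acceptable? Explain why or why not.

Step 1: Compute gcd(4, 26).
Step 2: gcd(4, 26) = 2.
Since gcd = 2 != 1, 4 shares a common factor with 26, so it cannot be used.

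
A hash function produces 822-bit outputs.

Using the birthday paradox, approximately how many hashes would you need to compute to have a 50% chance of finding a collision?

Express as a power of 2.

Step 1: The birthday paradox gives collision probability ~50% after sqrt(2^n) = 2^(n/2) hashes.
Step 2: For 822-bit output: 2^(822/2) = 2^411.
Step 3: Approximately 2^411 hash computations needed.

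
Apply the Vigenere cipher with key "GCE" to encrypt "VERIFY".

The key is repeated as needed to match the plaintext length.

Step 1: Repeat key to match plaintext length:
  Plaintext: VERIFY
  Key:       GCEGCE
Step 2: Encrypt each letter:
  V(21) + G(6) = (21+6) mod 26 = 1 = B
  E(4) + C(2) = (4+2) mod 26 = 6 = G
  R(17) + E(4) = (17+4) mod 26 = 21 = V
  I(8) + G(6) = (8+6) mod 26 = 14 = O
  F(5) + C(2) = (5+2) mod 26 = 7 = H
  Y(24) + E(4) = (24+4) mod 26 = 2 = C
Ciphertext: BGVOHC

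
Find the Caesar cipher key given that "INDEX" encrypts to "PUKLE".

Step 1: Compare first letters: I (position 8) -> P (position 15).
Step 2: Shift = (15 - 8) mod 26 = 7.
The shift value is 7.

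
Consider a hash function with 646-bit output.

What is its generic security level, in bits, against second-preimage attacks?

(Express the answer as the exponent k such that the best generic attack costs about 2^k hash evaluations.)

Step 1: The hash has a 646-bit output.
Step 2: Second-preimage resistance means: given a specific input x, it should be infeasible to find a different y with h(y) = h(x).
With a 646-bit output, a generic search for a second preimage costs about 2^646 evaluations (each trial matches the fixed target with probability 2^-646).
Step 3: Security level = 646 bits.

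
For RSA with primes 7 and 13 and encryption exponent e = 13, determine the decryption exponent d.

Step 1: n = 7 * 13 = 91.
Step 2: phi(n) = 6 * 12 = 72.
Step 3: Find d such that 13 * d = 1 (mod 72).
Step 4: d = 13^(-1) mod 72 = 61.
Verification: 13 * 61 = 793 = 11 * 72 + 1.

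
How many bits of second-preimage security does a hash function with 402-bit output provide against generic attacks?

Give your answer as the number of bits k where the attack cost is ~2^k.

Step 1: The hash has a 402-bit output.
Step 2: Second-preimage resistance means: given a specific input x, it should be infeasible to find a different y with h(y) = h(x).
With a 402-bit output, a generic search for a second preimage costs about 2^402 evaluations (each trial matches the fixed target with probability 2^-402).
Step 3: Security level = 402 bits.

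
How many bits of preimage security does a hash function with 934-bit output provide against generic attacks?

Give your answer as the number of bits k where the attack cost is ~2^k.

Step 1: The hash has a 934-bit output.
Step 2: Preimage resistance means: given a digest h(x), it should be infeasible to find any input that hashes to it.
With a 934-bit output there are 2^934 possible digests, so a generic brute-force preimage search costs about 2^934 evaluations.
Step 3: Security level = 934 bits.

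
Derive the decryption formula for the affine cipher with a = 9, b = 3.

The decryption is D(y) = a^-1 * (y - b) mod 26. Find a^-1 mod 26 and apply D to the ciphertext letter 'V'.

Step 1: Find a^-1, the modular inverse of 9 mod 26.
Step 2: We need 9 * a^-1 = 1 (mod 26).
Step 3: 9 * 3 = 27 = 1 * 26 + 1, so a^-1 = 3.
Step 4: D(y) = 3(y - 3) mod 26.
Step 5: Apply to 'V' (y = 21): D(21) = 3 * (21 - 3) mod 26 = 3 * 18 mod 26 = 2 -> 'C'.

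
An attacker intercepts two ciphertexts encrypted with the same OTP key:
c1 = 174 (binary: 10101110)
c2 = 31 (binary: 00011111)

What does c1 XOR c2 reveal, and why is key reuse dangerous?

Step 1: c1 XOR c2 = (m1 XOR k) XOR (m2 XOR k).
Step 2: By XOR associativity/commutativity: = m1 XOR m2 XOR k XOR k = m1 XOR m2.
Step 3: 10101110 XOR 00011111 = 10110001 = 177.
Step 4: The key cancels out! An attacker learns m1 XOR m2 = 177, revealing the relationship between plaintexts.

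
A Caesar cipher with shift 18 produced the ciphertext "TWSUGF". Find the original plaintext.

Step 1: Reverse the shift by subtracting 18 from each letter position.
  T (position 19) -> position (19-18) mod 26 = 1 -> B
  W (position 22) -> position (22-18) mod 26 = 4 -> E
  S (position 18) -> position (18-18) mod 26 = 0 -> A
  U (position 20) -> position (20-18) mod 26 = 2 -> C
  G (position 6) -> position (6-18) mod 26 = 14 -> O
  F (position 5) -> position (5-18) mod 26 = 13 -> N
Decrypted message: BEACON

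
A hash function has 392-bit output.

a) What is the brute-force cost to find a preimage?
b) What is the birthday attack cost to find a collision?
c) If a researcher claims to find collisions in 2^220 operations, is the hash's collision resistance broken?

Step 1: Preimage resistance requires brute-force of 2^392 operations.
Step 2: Collision resistance (birthday bound) = 2^(392/2) = 2^196.
Step 3: The claimed attack costs 2^220 operations.
Step 4: Since 2^220 >= 2^196, the claimed attack is no faster than the generic birthday attack, so this does not break collision resistance.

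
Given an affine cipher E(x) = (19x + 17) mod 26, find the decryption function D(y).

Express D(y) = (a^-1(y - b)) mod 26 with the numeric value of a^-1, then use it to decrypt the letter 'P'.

Step 1: Find a^-1, the modular inverse of 19 mod 26.
Step 2: We need 19 * a^-1 = 1 (mod 26).
Step 3: 19 * 11 = 209 = 8 * 26 + 1, so a^-1 = 11.
Step 4: D(y) = 11(y - 17) mod 26.
Step 5: Apply to 'P' (y = 15): D(15) = 11 * (15 - 17) mod 26 = 11 * -2 mod 26 = 4 -> 'E'.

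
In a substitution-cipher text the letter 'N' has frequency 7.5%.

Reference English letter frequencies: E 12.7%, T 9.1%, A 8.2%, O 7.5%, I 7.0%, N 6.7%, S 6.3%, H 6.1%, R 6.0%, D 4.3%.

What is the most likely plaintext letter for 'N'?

Step 1: The observed frequency is 7.5%.
Step 2: Compare with English frequencies:
  E: 12.7% (difference: 5.2%)
  T: 9.1% (difference: 1.6%)
  A: 8.2% (difference: 0.7%)
  O: 7.5% (difference: 0.0%) <-- closest
  I: 7.0% (difference: 0.5%)
  N: 6.7% (difference: 0.8%)
  S: 6.3% (difference: 1.2%)
  H: 6.1% (difference: 1.4%)
  R: 6.0% (difference: 1.5%)
  D: 4.3% (difference: 3.2%)
Step 3: 'N' most likely represents 'O' (frequency 7.5%).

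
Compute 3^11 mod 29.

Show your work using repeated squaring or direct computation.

Step 1: Compute 3^11 mod 29 step by step, reducing modulo 29 at each step.
  3^1 mod 29 = 3
  3^2 mod 29 = (3 * 3) mod 29 = 9
  3^3 mod 29 = (9 * 3) mod 29 = 27
  3^4 mod 29 = (27 * 3) mod 29 = 23
  3^5 mod 29 = (23 * 3) mod 29 = 11
  3^6 mod 29 = (11 * 3) mod 29 = 4
  3^7 mod 29 = (4 * 3) mod 29 = 12
  3^8 mod 29 = (12 * 3) mod 29 = 7
  3^9 mod 29 = (7 * 3) mod 29 = 21
  3^10 mod 29 = (21 * 3) mod 29 = 5
  3^11 mod 29 = (5 * 3) mod 29 = 15
Step 2: Result = 15.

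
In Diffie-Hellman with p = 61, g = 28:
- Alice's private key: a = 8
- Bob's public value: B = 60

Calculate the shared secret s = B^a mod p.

Step 1: s = B^a mod p = 60^8 mod 61.
  60^1 mod 61 = 60
  60^2 mod 61 = (60 * 60) mod 61 = 1
  60^3 mod 61 = (1 * 60) mod 61 = 60
  60^4 mod 61 = (60 * 60) mod 61 = 1
  60^5 mod 61 = (1 * 60) mod 61 = 60
  60^6 mod 61 = (60 * 60) mod 61 = 1
  60^7 mod 61 = (1 * 60) mod 61 = 60
  60^8 mod 61 = (60 * 60) mod 61 = 1
Result: shared secret = 1.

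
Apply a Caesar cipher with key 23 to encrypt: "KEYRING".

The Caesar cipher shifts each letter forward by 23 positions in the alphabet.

Step 1: For each letter, shift forward by 23 positions (mod 26).
  K (position 10) -> position (10+23) mod 26 = 7 -> H
  E (position 4) -> position (4+23) mod 26 = 1 -> B
  Y (position 24) -> position (24+23) mod 26 = 21 -> V
  R (position 17) -> position (17+23) mod 26 = 14 -> O
  I (position 8) -> position (8+23) mod 26 = 5 -> F
  N (position 13) -> position (13+23) mod 26 = 10 -> K
  G (position 6) -> position (6+23) mod 26 = 3 -> D
Result: HBVOFKD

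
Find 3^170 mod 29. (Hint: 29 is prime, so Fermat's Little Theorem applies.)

Step 1: Since 29 is prime, by Fermat's Little Theorem: 3^28 = 1 (mod 29).
Step 2: Reduce exponent: 170 mod 28 = 2.
Step 3: So 3^170 = 3^2 (mod 29).
Step 4: 3^2 mod 29 = 9.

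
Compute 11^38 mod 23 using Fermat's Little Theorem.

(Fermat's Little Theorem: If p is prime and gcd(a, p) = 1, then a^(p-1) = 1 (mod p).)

Step 1: Since 23 is prime, by Fermat's Little Theorem: 11^22 = 1 (mod 23).
Step 2: Reduce exponent: 38 mod 22 = 16.
Step 3: So 11^38 = 11^16 (mod 23).
Step 4: 11^16 mod 23 = 18.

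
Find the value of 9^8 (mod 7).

Step 1: Compute 9^8 mod 7 step by step, reducing modulo 7 at each step.
  9^1 mod 7 = 2
  9^2 mod 7 = (2 * 9) mod 7 = 4
  9^3 mod 7 = (4 * 9) mod 7 = 1
  9^4 mod 7 = (1 * 9) mod 7 = 2
  9^5 mod 7 = (2 * 9) mod 7 = 4
  9^6 mod 7 = (4 * 9) mod 7 = 1
  9^7 mod 7 = (1 * 9) mod 7 = 2
  9^8 mod 7 = (2 * 9) mod 7 = 4
Step 2: Result = 4.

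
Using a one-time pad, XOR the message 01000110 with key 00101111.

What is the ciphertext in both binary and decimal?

Step 1: Write out the XOR operation bit by bit:
  Message: 01000110
  Key:     00101111
  XOR:     01101001
Step 2: Convert to decimal: 01101001 = 105.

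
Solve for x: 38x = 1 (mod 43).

Step 1: We need x such that 38 * x = 1 (mod 43).
Step 2: Using the extended Euclidean algorithm or trial:
  38 * 17 = 646 = 15 * 43 + 1.
Step 3: Since 646 mod 43 = 1, the inverse is x = 17.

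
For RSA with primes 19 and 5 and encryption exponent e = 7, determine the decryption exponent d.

Step 1: n = 19 * 5 = 95.
Step 2: phi(n) = 18 * 4 = 72.
Step 3: Find d such that 7 * d = 1 (mod 72).
Step 4: d = 7^(-1) mod 72 = 31.
Verification: 7 * 31 = 217 = 3 * 72 + 1.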